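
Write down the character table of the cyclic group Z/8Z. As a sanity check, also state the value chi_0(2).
Character table of Z/8Z (irreps indexed chi_0,...,chi_7 with chi_k(m) = zeta_8^(k*m), zeta_8 = exp(2*pi*i/8)):
  irrep \ class  {0} (size 1)  {1} (size 1)    {2} (size 1)  {3} (size 1)    {4} (size 1)  {5} (size 1)    {6} (size 1)  {7} (size 1)  
  chi_0          1             1               1             1               1             1               1             1             
  chi_1          1             exp(I*pi/4)     I             exp(3*I*pi/4)   -1            exp(-3*I*pi/4)  -I            exp(-I*pi/4)  
  chi_2          1             I               -1            -I              1             I               -1            -I            
  chi_3          1             exp(3*I*pi/4)   -I            exp(I*pi/4)     -1            exp(-I*pi/4)    I             exp(-3*I*pi/4)
  chi_4          1             -1              1             -1              1             -1              1             -1            
  chi_5          1             exp(-3*I*pi/4)  I             exp(-I*pi/4)    -1            exp(I*pi/4)     -I            exp(3*I*pi/4) 
  chi_6          1             -I              -1            I               1             -I              -1            I             
  chi_7          1             exp(-I*pi/4)    -I            exp(-3*I*pi/4)  -1            exp(3*I*pi/4)   I             exp(I*pi/4)   

Spot check: chi_0(2) = zeta_8^(0*2) = zeta_8^0 = 1.

Proof sketch: Z/8Z is abelian, so all 8 irreducible complex representations are 1-dimensional. They are given by chi_k(m) = zeta_8^(k*m) for k = 0,...,7. Row orthogonality: sum_m chi_k(m) conj(chi_l(m)) = 8 * [k = l].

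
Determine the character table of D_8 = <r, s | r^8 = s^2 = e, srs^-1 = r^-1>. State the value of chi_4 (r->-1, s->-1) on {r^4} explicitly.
Conjugacy classes: {e} of size 1, {r^4} of size 1, {r^1, r^7} of size 2, {r^2, r^6} of size 2, {r^3, r^5} of size 2, {s, sr^2, ...} of size 4, {sr, sr^3, ...} of size 4.
Character table:
  irrep \ class              {e} (size 1)  {r^4} (size 1)  {r^1, r^7} (size 2)  {r^2, r^6} (size 2)  {r^3, r^5} (size 2)  {s, sr^2, ...} (size 4)  {sr, sr^3, ...} (size 4)
  chi_1 (triv)               1             1               1                    1                    1                    1                        1                       
  chi_2 (sign: r->1, s->-1)  1             1               1                    1                    1                    -1                       -1                      
  chi_3 (r->-1, s->1)        1             1               -1                   1                    -1                   1                        -1                      
  chi_4 (r->-1, s->-1)       1             1               -1                   1                    -1                   -1                       1                       
  chi_5 (2d, j=1)            2             -2              sqrt(2)              0                    -sqrt(2)             0                        0                       
  chi_6 (2d, j=2)            2             2               0                    -2                   0                    0                        0                       
  chi_7 (2d, j=3)            2             -2              -sqrt(2)             0                    sqrt(2)              0                        0                       

Spot check: chi_4 (r->-1, s->-1) on {r^4} = 1.

Argument: D_8 has order 2*8 = 16 with 7 conjugacy classes, hence 7 irreducibles. Sum of squared dims 1 + 1 + 1 + 1 + 4 + 4 + 4 = 16 = |G|. Linear characters come from the abelianisation; the 2-dimensional irreps have character r^k -> 2*cos(2*pi*j*k/8), reflections -> 0.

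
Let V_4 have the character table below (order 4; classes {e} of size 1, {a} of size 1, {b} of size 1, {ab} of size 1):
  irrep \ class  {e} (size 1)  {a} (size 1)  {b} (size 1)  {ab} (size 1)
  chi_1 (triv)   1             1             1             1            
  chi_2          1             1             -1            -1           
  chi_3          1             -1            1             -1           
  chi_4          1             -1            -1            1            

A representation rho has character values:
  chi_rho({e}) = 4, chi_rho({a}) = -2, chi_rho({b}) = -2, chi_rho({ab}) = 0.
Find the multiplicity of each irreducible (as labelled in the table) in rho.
Multiplicities: chi_1: 0, chi_2: 1, chi_3: 1, chi_4: 2.

Derivation: Use <chi_rho, chi> = (1/|G|) sum_C |C| * chi_rho(C) * conj(chi(C)) with |G| = 4 for each irreducible chi in the table:
  <chi_rho, chi_1> = (1/4)[1*(4)*conj(1) + 1*(-2)*conj(1) + 1*(-2)*conj(1) + 1*(0)*conj(1)]
      = (1/4)[(4) + (-2) + (-2) + (0)] = 0/4 = 0
  <chi_rho, chi_2> = (1/4)[1*(4)*conj(1) + 1*(-2)*conj(1) + 1*(-2)*conj(-1) + 1*(0)*conj(-1)]
      = (1/4)[(4) + (-2) + (2) + (0)] = 4/4 = 1
  <chi_rho, chi_3> = (1/4)[1*(4)*conj(1) + 1*(-2)*conj(-1) + 1*(-2)*conj(1) + 1*(0)*conj(-1)]
      = (1/4)[(4) + (2) + (-2) + (0)] = 4/4 = 1
  <chi_rho, chi_4> = (1/4)[1*(4)*conj(1) + 1*(-2)*conj(-1) + 1*(-2)*conj(-1) + 1*(0)*conj(1)]
      = (1/4)[(4) + (2) + (2) + (0)] = 8/4 = 2
Dimension check: dim(rho) = sum (mult * dim) = 0*1 + 1*1 + 1*1 + 2*1 = 4 = chi_rho(e) = 4.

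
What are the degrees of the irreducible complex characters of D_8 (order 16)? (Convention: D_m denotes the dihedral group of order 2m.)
Dimensions: 1, 1, 1, 1, 2, 2, 2

There are 7 irreducibles (= number of conjugacy classes). Their dimensions d_i satisfy sum d_i^2 = |G| = 16: 1 + 1 + 1 + 1 + 4 + 4 + 4 = 16.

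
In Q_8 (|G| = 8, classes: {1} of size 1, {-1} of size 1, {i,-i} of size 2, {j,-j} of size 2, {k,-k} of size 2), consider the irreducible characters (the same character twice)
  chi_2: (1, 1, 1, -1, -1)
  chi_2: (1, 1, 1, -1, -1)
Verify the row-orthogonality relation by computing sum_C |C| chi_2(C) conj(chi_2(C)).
Sum = 8 = |G| = 8; so <chi_2, chi_2> = 1 (norm-1 confirms irreducibility).

Solution. Compute term by term over conjugacy classes (|C| * chi_2(C) * conj(chi_2(C))):
  1*(1)*conj(1) + 1*(1)*conj(1) + 2*(1)*conj(1) + 2*(-1)*conj(-1) + 2*(-1)*conj(-1)
  = (1) + (1) + (2) + (2) + (2)
  = 8.
Dividing by |G| = 8 gives 8/8 = 1, matching the row-orthogonality relation <chi_2, chi_2> = [chi_2 = chi_2].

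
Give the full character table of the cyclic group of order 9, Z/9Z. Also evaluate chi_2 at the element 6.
Character table of Z/9Z (irreps indexed chi_0,...,chi_8 with chi_k(m) = zeta_9^(k*m), zeta_9 = exp(2*pi*i/9)):
  irrep \ class  {0} (size 1)  {1} (size 1)    {2} (size 1)    {3} (size 1)    {4} (size 1)    {5} (size 1)    {6} (size 1)    {7} (size 1)    {8} (size 1)  
  chi_0          1             1               1               1               1               1               1               1               1             
  chi_1          1             exp(2*I*pi/9)   exp(4*I*pi/9)   exp(2*I*pi/3)   exp(8*I*pi/9)   exp(-8*I*pi/9)  exp(-2*I*pi/3)  exp(-4*I*pi/9)  exp(-2*I*pi/9)
  chi_2          1             exp(4*I*pi/9)   exp(8*I*pi/9)   exp(-2*I*pi/3)  exp(-2*I*pi/9)  exp(2*I*pi/9)   exp(2*I*pi/3)   exp(-8*I*pi/9)  exp(-4*I*pi/9)
  chi_3          1             exp(2*I*pi/3)   exp(-2*I*pi/3)  1               exp(2*I*pi/3)   exp(-2*I*pi/3)  1               exp(2*I*pi/3)   exp(-2*I*pi/3)
  chi_4          1             exp(8*I*pi/9)   exp(-2*I*pi/9)  exp(2*I*pi/3)   exp(-4*I*pi/9)  exp(4*I*pi/9)   exp(-2*I*pi/3)  exp(2*I*pi/9)   exp(-8*I*pi/9)
  chi_5          1             exp(-8*I*pi/9)  exp(2*I*pi/9)   exp(-2*I*pi/3)  exp(4*I*pi/9)   exp(-4*I*pi/9)  exp(2*I*pi/3)   exp(-2*I*pi/9)  exp(8*I*pi/9) 
  chi_6          1             exp(-2*I*pi/3)  exp(2*I*pi/3)   1               exp(-2*I*pi/3)  exp(2*I*pi/3)   1               exp(-2*I*pi/3)  exp(2*I*pi/3) 
  chi_7          1             exp(-4*I*pi/9)  exp(-8*I*pi/9)  exp(2*I*pi/3)   exp(2*I*pi/9)   exp(-2*I*pi/9)  exp(-2*I*pi/3)  exp(8*I*pi/9)   exp(4*I*pi/9) 
  chi_8          1             exp(-2*I*pi/9)  exp(-4*I*pi/9)  exp(-2*I*pi/3)  exp(-8*I*pi/9)  exp(8*I*pi/9)   exp(2*I*pi/3)   exp(4*I*pi/9)   exp(2*I*pi/9) 

Spot check: chi_2(6) = zeta_9^(2*6) = zeta_9^12 = exp(2*I*pi/3).

Working: Z/9Z is abelian, so all 9 irreducible complex representations are 1-dimensional. They are given by chi_k(m) = zeta_9^(k*m) for k = 0,...,8. Row orthogonality: sum_m chi_k(m) conj(chi_l(m)) = 9 * [k = l].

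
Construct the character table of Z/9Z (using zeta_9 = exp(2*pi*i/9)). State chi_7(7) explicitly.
Character table of Z/9Z (irreps indexed chi_0,...,chi_8 with chi_k(m) = zeta_9^(k*m), zeta_9 = exp(2*pi*i/9)):
  irrep \ class  {0} (size 1)  {1} (size 1)    {2} (size 1)    {3} (size 1)    {4} (size 1)    {5} (size 1)    {6} (size 1)    {7} (size 1)    {8} (size 1)  
  chi_0          1             1               1               1               1               1               1               1               1             
  chi_1          1             exp(2*I*pi/9)   exp(4*I*pi/9)   exp(2*I*pi/3)   exp(8*I*pi/9)   exp(-8*I*pi/9)  exp(-2*I*pi/3)  exp(-4*I*pi/9)  exp(-2*I*pi/9)
  chi_2          1             exp(4*I*pi/9)   exp(8*I*pi/9)   exp(-2*I*pi/3)  exp(-2*I*pi/9)  exp(2*I*pi/9)   exp(2*I*pi/3)   exp(-8*I*pi/9)  exp(-4*I*pi/9)
  chi_3          1             exp(2*I*pi/3)   exp(-2*I*pi/3)  1               exp(2*I*pi/3)   exp(-2*I*pi/3)  1               exp(2*I*pi/3)   exp(-2*I*pi/3)
  chi_4          1             exp(8*I*pi/9)   exp(-2*I*pi/9)  exp(2*I*pi/3)   exp(-4*I*pi/9)  exp(4*I*pi/9)   exp(-2*I*pi/3)  exp(2*I*pi/9)   exp(-8*I*pi/9)
  chi_5          1             exp(-8*I*pi/9)  exp(2*I*pi/9)   exp(-2*I*pi/3)  exp(4*I*pi/9)   exp(-4*I*pi/9)  exp(2*I*pi/3)   exp(-2*I*pi/9)  exp(8*I*pi/9) 
  chi_6          1             exp(-2*I*pi/3)  exp(2*I*pi/3)   1               exp(-2*I*pi/3)  exp(2*I*pi/3)   1               exp(-2*I*pi/3)  exp(2*I*pi/3) 
  chi_7          1             exp(-4*I*pi/9)  exp(-8*I*pi/9)  exp(2*I*pi/3)   exp(2*I*pi/9)   exp(-2*I*pi/9)  exp(-2*I*pi/3)  exp(8*I*pi/9)   exp(4*I*pi/9) 
  chi_8          1             exp(-2*I*pi/9)  exp(-4*I*pi/9)  exp(-2*I*pi/3)  exp(-8*I*pi/9)  exp(8*I*pi/9)   exp(2*I*pi/3)   exp(4*I*pi/9)   exp(2*I*pi/9) 

Spot check: chi_7(7) = zeta_9^(7*7) = zeta_9^49 = exp(8*I*pi/9).

Explanation: Z/9Z is abelian, so all 9 irreducible complex representations are 1-dimensional. They are given by chi_k(m) = zeta_9^(k*m) for k = 0,...,8. Row orthogonality: sum_m chi_k(m) conj(chi_l(m)) = 9 * [k = l].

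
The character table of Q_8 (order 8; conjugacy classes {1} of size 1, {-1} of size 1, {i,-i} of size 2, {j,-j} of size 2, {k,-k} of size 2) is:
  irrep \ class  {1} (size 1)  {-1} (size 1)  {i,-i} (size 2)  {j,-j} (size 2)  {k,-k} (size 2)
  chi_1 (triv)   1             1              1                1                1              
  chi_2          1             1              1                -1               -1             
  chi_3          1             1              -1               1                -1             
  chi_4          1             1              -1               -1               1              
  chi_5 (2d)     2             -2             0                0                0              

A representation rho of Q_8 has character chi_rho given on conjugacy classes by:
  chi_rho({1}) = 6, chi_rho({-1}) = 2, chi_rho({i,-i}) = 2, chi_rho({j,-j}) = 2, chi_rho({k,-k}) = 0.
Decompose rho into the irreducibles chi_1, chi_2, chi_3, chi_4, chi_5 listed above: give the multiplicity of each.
Multiplicities: chi_1: 2, chi_2: 1, chi_3: 1, chi_4: 0, chi_5: 1.

Use <chi_rho, chi> = (1/|G|) sum_C |C| * chi_rho(C) * conj(chi(C)) with |G| = 8 for each irreducible chi in the table:
  <chi_rho, chi_1> = (1/8)[1*(6)*conj(1) + 1*(2)*conj(1) + 2*(2)*conj(1) + 2*(2)*conj(1) + 2*(0)*conj(1)]
      = (1/8)[(6) + (2) + (4) + (4) + (0)] = 16/8 = 2
  <chi_rho, chi_2> = (1/8)[1*(6)*conj(1) + 1*(2)*conj(1) + 2*(2)*conj(1) + 2*(2)*conj(-1) + 2*(0)*conj(-1)]
      = (1/8)[(6) + (2) + (4) + (-4) + (0)] = 8/8 = 1
  <chi_rho, chi_3> = (1/8)[1*(6)*conj(1) + 1*(2)*conj(1) + 2*(2)*conj(-1) + 2*(2)*conj(1) + 2*(0)*conj(-1)]
      = (1/8)[(6) + (2) + (-4) + (4) + (0)] = 8/8 = 1
  <chi_rho, chi_4> = (1/8)[1*(6)*conj(1) + 1*(2)*conj(1) + 2*(2)*conj(-1) + 2*(2)*conj(-1) + 2*(0)*conj(1)]
      = (1/8)[(6) + (2) + (-4) + (-4) + (0)] = 0/8 = 0
  <chi_rho, chi_5> = (1/8)[1*(6)*conj(2) + 1*(2)*conj(-2) + 2*(2)*conj(0) + 2*(2)*conj(0) + 2*(0)*conj(0)]
      = (1/8)[(12) + (-4) + (0) + (0) + (0)] = 8/8 = 1
Dimension check: dim(rho) = sum (mult * dim) = 2*1 + 1*1 + 1*1 + 0*1 + 1*2 = 6 = chi_rho(e) = 6.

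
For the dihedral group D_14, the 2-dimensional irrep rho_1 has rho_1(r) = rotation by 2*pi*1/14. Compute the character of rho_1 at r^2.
chi_{rho_1}(r^2) = 2*cos(2*pi*1*2/14) = 2*cos(2*pi/7)

Why: rho_1(r^2) is rotation by angle 2*pi*1*2/14, whose trace is 2*cos(2*pi*1*2/14) = 2*cos(2*pi/7).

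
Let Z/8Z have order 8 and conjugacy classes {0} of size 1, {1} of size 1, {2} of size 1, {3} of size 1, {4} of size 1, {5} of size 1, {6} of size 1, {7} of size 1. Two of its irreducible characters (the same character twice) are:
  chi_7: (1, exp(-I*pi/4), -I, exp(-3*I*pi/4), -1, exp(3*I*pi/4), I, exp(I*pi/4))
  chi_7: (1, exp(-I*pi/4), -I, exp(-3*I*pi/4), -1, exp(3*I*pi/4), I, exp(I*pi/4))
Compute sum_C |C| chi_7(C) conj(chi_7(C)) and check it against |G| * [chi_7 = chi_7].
Sum = 8 = |G| = 8; so <chi_7, chi_7> = 1 (norm-1 confirms irreducibility).

Solution. Compute term by term over conjugacy classes (|C| * chi_7(C) * conj(chi_7(C))):
  1*(1)*conj(1) + 1*(exp(-I*pi/4))*conj(exp(-I*pi/4)) + 1*(-I)*conj(-I) + 1*(exp(-3*I*pi/4))*conj(exp(-3*I*pi/4)) + 1*(-1)*conj(-1) + 1*(exp(3*I*pi/4))*conj(exp(3*I*pi/4)) + 1*(I)*conj(I) + 1*(exp(I*pi/4))*conj(exp(I*pi/4))
  = (1) + (1) + (1) + (1) + (1) + (1) + (1) + (1)
  = 8.
(Exp terms are combined using exp(i*s)*conj(exp(i*t)) = exp(i*(s-t)), and sums of them are collapsed using the identity that for every m > 1 the m distinct m-th roots of unity sum to 0, e.g. 1 + exp(2*I*pi/3) + exp(-2*I*pi/3) = 0.)
Dividing by |G| = 8 gives 8/8 = 1, matching the row-orthogonality relation <chi_7, chi_7> = [chi_7 = chi_7].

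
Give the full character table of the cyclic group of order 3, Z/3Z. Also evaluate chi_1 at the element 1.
Character table of Z/3Z (irreps indexed chi_0,...,chi_2 with chi_k(m) = zeta_3^(k*m), zeta_3 = exp(2*pi*i/3)):
  irrep \ class  {0} (size 1)  {1} (size 1)    {2} (size 1)  
  chi_0          1             1               1             
  chi_1          1             exp(2*I*pi/3)   exp(-2*I*pi/3)
  chi_2          1             exp(-2*I*pi/3)  exp(2*I*pi/3) 

Spot check: chi_1(1) = zeta_3^(1*1) = zeta_3^1 = exp(2*I*pi/3).

Derivation: Z/3Z is abelian, so all 3 irreducible complex representations are 1-dimensional. They are given by chi_k(m) = zeta_3^(k*m) for k = 0,...,2. Row orthogonality: sum_m chi_k(m) conj(chi_l(m)) = 3 * [k = l].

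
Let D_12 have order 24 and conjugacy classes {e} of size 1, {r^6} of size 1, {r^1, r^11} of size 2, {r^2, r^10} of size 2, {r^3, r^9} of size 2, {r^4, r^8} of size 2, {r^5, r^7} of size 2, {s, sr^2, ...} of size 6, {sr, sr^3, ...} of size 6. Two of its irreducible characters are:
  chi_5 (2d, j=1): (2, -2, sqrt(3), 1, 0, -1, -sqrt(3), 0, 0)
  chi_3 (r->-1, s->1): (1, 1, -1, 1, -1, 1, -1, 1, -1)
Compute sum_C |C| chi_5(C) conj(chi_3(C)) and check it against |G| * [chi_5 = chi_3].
Sum = 0; so <chi_5, chi_3> = 0 (distinct irreducibles are orthogonal).

Justification: Compute term by term over conjugacy classes (|C| * chi_5(C) * conj(chi_3(C))):
  1*(2)*conj(1) + 1*(-2)*conj(1) + 2*(sqrt(3))*conj(-1) + 2*(1)*conj(1) + 2*(0)*conj(-1) + 2*(-1)*conj(1) + 2*(-sqrt(3))*conj(-1) + 6*(0)*conj(1) + 6*(0)*conj(-1)
  = (2) + (-2) + (-2*sqrt(3)) + (2) + (0) + (-2) + (2*sqrt(3)) + (0) + (0)
  = 0.
Dividing by |G| = 24 gives 0/24 = 0, matching the row-orthogonality relation <chi_5, chi_3> = [chi_5 = chi_3].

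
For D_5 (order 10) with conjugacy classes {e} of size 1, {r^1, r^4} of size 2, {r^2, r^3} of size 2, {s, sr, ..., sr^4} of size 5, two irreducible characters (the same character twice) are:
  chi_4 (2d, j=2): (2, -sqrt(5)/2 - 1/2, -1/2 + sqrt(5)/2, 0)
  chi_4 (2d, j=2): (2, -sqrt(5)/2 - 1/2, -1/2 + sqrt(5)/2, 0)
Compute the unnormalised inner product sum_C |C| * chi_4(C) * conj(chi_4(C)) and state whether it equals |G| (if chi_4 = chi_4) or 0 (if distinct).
Sum = 10 = |G| = 10; so <chi_4, chi_4> = 1 (norm-1 confirms irreducibility).

Working: Compute term by term over conjugacy classes (|C| * chi_4(C) * conj(chi_4(C))):
  1*(2)*conj(2) + 2*(-sqrt(5)/2 - 1/2)*conj(-sqrt(5)/2 - 1/2) + 2*(-1/2 + sqrt(5)/2)*conj(-1/2 + sqrt(5)/2) + 5*(0)*conj(0)
  = (4) + (sqrt(5) + 3) + (3 - sqrt(5)) + (0)
  = 10.
Dividing by |G| = 10 gives 10/10 = 1, matching the row-orthogonality relation <chi_4, chi_4> = [chi_4 = chi_4].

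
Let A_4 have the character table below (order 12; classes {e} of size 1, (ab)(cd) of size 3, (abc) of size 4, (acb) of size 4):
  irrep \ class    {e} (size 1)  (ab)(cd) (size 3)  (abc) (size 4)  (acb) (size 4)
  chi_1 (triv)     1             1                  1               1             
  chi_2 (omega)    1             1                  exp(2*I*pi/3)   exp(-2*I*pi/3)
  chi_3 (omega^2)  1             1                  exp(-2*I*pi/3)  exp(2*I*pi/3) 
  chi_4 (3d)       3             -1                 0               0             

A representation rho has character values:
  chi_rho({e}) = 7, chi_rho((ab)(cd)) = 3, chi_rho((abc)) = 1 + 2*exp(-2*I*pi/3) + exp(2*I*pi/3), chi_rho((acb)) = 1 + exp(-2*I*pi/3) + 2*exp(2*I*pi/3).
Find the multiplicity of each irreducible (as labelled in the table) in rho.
Multiplicities: chi_1: 1, chi_2: 1, chi_3: 2, chi_4: 1.

Argument: Use <chi_rho, chi> = (1/|G|) sum_C |C| * chi_rho(C) * conj(chi(C)) with |G| = 12 for each irreducible chi in the table:
  <chi_rho, chi_1> = (1/12)[1*(7)*conj(1) + 3*(3)*conj(1) + 4*(1 + 2*exp(-2*I*pi/3) + exp(2*I*pi/3))*conj(1) + 4*(1 + exp(-2*I*pi/3) + 2*exp(2*I*pi/3))*conj(1)]
      = (1/12)[(7) + (9) + (4 + 8*exp(-2*I*pi/3) + 4*exp(2*I*pi/3)) + (4 + 4*exp(-2*I*pi/3) + 8*exp(2*I*pi/3))] = 12/12 = 1
  <chi_rho, chi_2> = (1/12)[1*(7)*conj(1) + 3*(3)*conj(1) + 4*(1 + 2*exp(-2*I*pi/3) + exp(2*I*pi/3))*conj(exp(2*I*pi/3)) + 4*(1 + exp(-2*I*pi/3) + 2*exp(2*I*pi/3))*conj(exp(-2*I*pi/3))]
      = (1/12)[(7) + (9) + (4 + 4*exp(-2*I*pi/3) + 8*exp(2*I*pi/3)) + (4 + 8*exp(-2*I*pi/3) + 4*exp(2*I*pi/3))] = 12/12 = 1
  <chi_rho, chi_3> = (1/12)[1*(7)*conj(1) + 3*(3)*conj(1) + 4*(1 + 2*exp(-2*I*pi/3) + exp(2*I*pi/3))*conj(exp(-2*I*pi/3)) + 4*(1 + exp(-2*I*pi/3) + 2*exp(2*I*pi/3))*conj(exp(2*I*pi/3))]
      = (1/12)[(7) + (9) + (4) + (4)] = 24/12 = 2
  <chi_rho, chi_4> = (1/12)[1*(7)*conj(3) + 3*(3)*conj(-1) + 4*(1 + 2*exp(-2*I*pi/3) + exp(2*I*pi/3))*conj(0) + 4*(1 + exp(-2*I*pi/3) + 2*exp(2*I*pi/3))*conj(0)]
      = (1/12)[(21) + (-9) + (0) + (0)] = 12/12 = 1
(Exp terms are combined using exp(i*s)*conj(exp(i*t)) = exp(i*(s-t)), and sums of them are collapsed using the identity that for every m > 1 the m distinct m-th roots of unity sum to 0, e.g. 1 + exp(2*I*pi/3) + exp(-2*I*pi/3) = 0.)
Dimension check: dim(rho) = sum (mult * dim) = 1*1 + 1*1 + 2*1 + 1*3 = 7 = chi_rho(e) = 7.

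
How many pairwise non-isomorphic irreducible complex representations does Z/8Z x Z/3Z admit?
24

Justification: The number of irreducible complex representations of a finite group equals its number of conjugacy classes. Z/8Z x Z/3Z is abelian of order 24, so every element is its own conjugacy class: 24 classes, so Z/8Z x Z/3Z (order 24) has exactly 24 irreducible complex representations.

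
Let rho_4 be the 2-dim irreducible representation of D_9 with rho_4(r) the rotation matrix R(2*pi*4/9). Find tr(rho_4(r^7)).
chi_{rho_4}(r^7) = 2*cos(2*pi*4*7/9) = 2*cos(56*pi/9)

rho_4(r^7) is rotation by angle 2*pi*4*7/9, whose trace is 2*cos(2*pi*4*7/9) = 2*cos(56*pi/9).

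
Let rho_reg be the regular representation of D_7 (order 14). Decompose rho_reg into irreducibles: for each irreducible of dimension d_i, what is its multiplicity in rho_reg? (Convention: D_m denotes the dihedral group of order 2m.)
Each irreducible V_i of dimension d_i appears with multiplicity d_i, i.e. rho_reg = (direct sum over all irreducibles V_i) d_i V_i. The irreducible dimensions for D_7 are 1, 1, 2, 2, 2: 2 irreducibles of dimension 1, each with multiplicity 1; 3 irreducibles of dimension 2, each with multiplicity 2. Total dimension 2*1*1 + 3*2*2 = 14 = |G|.

Details: General theorem: in the regular representation of a finite group G, each irreducible appears with multiplicity equal to its dimension. Check: dim(rho_reg) = sum d_i^2 = 1 + 1 + 4 + 4 + 4 = 14 = |G|.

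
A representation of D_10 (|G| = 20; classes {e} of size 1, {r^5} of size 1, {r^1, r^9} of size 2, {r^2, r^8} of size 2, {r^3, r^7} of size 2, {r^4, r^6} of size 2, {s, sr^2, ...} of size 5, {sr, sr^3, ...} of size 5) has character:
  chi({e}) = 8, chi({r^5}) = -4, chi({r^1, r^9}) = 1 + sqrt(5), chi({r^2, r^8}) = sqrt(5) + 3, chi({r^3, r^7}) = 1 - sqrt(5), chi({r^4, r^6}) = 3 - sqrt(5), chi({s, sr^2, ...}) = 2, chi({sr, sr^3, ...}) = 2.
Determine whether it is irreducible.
Not irreducible (reducible): <chi, chi> = 10 > 1.

Solution. <chi, chi> = (1/|G|) sum_C |C| * |chi(C)|^2 = (1/20)[1*|8|^2 + 1*|-4|^2 + 2*|1 + sqrt(5)|^2 + 2*|sqrt(5) + 3|^2 + 2*|1 - sqrt(5)|^2 + 2*|3 - sqrt(5)|^2 + 5*|2|^2 + 5*|2|^2]
  = (1/20)[(64) + (16) + (4*sqrt(5) + 12) + (12*sqrt(5) + 28) + (12 - 4*sqrt(5)) + (28 - 12*sqrt(5)) + (20) + (20)] = 200/20 = 10.
A character is irreducible iff <chi, chi> = 1, so this representation is reducible.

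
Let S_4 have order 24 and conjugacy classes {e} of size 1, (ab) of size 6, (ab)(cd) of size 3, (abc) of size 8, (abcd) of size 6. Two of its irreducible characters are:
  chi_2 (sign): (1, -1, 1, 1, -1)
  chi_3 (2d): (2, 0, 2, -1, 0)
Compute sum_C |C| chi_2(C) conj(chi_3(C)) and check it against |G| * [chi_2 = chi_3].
Sum = 0; so <chi_2, chi_3> = 0 (distinct irreducibles are orthogonal).

Reasoning: Compute term by term over conjugacy classes (|C| * chi_2(C) * conj(chi_3(C))):
  1*(1)*conj(2) + 6*(-1)*conj(0) + 3*(1)*conj(2) + 8*(1)*conj(-1) + 6*(-1)*conj(0)
  = (2) + (0) + (6) + (-8) + (0)
  = 0.
Dividing by |G| = 24 gives 0/24 = 0, matching the row-orthogonality relation <chi_2, chi_3> = [chi_2 = chi_3].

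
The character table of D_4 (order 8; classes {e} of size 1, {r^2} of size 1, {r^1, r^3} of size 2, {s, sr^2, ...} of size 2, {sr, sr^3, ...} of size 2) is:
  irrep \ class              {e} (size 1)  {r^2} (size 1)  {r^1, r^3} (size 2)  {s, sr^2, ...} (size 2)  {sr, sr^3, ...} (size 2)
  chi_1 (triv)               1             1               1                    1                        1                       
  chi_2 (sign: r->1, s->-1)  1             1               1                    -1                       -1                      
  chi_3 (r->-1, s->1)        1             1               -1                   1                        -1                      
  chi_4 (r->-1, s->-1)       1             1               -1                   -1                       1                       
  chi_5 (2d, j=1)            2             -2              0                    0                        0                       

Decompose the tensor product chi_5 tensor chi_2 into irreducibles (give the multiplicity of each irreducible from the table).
chi_5 tensor chi_2 = chi_5 (all other irreducibles have multiplicity 0).

Justification: The character of a tensor product is the pointwise product (chi_5 * chi_2)(C) = chi_5(C) * chi_2(C):
  {e}: (2)*(1), {r^2}: (-2)*(1), {r^1, r^3}: (0)*(1), {s, sr^2, ...}: (0)*(-1), {sr, sr^3, ...}: (0)*(-1)
so (chi_5 * chi_2) takes values
  {e} -> 2, {r^2} -> -2, {r^1, r^3} -> 0, {s, sr^2, ...} -> 0, {sr, sr^3, ...} -> 0.
Now take the inner product of this character with each irreducible chi from the table, <chi_5*chi_2, chi> = (1/8) sum_C |C| (chi_5*chi_2)(C) conj(chi(C)):
  <chi_5*chi_2, chi_1> = (1/8)[1*(2)*conj(1) + 1*(-2)*conj(1) + 2*(0)*conj(1) + 2*(0)*conj(1) + 2*(0)*conj(1)]
      = (1/8)[(2) + (-2) + (0) + (0) + (0)] = 0/8 = 0
  <chi_5*chi_2, chi_2> = (1/8)[1*(2)*conj(1) + 1*(-2)*conj(1) + 2*(0)*conj(1) + 2*(0)*conj(-1) + 2*(0)*conj(-1)]
      = (1/8)[(2) + (-2) + (0) + (0) + (0)] = 0/8 = 0
  <chi_5*chi_2, chi_3> = (1/8)[1*(2)*conj(1) + 1*(-2)*conj(1) + 2*(0)*conj(-1) + 2*(0)*conj(1) + 2*(0)*conj(-1)]
      = (1/8)[(2) + (-2) + (0) + (0) + (0)] = 0/8 = 0
  <chi_5*chi_2, chi_4> = (1/8)[1*(2)*conj(1) + 1*(-2)*conj(1) + 2*(0)*conj(-1) + 2*(0)*conj(-1) + 2*(0)*conj(1)]
      = (1/8)[(2) + (-2) + (0) + (0) + (0)] = 0/8 = 0
  <chi_5*chi_2, chi_5> = (1/8)[1*(2)*conj(2) + 1*(-2)*conj(-2) + 2*(0)*conj(0) + 2*(0)*conj(0) + 2*(0)*conj(0)]
      = (1/8)[(4) + (4) + (0) + (0) + (0)] = 8/8 = 1
Hence the multiplicities are chi_5: 1. Dimension check: dim(chi_5)*dim(chi_2) = 2*1 = 2 and sum (mult * dim) = 1*2 = 2.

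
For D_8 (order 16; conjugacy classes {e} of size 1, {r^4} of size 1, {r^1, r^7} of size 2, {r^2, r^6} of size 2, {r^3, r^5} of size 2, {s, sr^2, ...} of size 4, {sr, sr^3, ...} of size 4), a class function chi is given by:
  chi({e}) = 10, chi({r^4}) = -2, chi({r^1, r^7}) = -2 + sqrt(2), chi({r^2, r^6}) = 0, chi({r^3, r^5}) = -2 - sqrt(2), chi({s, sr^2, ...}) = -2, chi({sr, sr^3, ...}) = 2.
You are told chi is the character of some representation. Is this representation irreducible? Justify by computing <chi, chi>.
Not irreducible (reducible): <chi, chi> = 10 > 1.

Reasoning: <chi, chi> = (1/|G|) sum_C |C| * |chi(C)|^2 = (1/16)[1*|10|^2 + 1*|-2|^2 + 2*|-2 + sqrt(2)|^2 + 2*|0|^2 + 2*|-2 - sqrt(2)|^2 + 4*|-2|^2 + 4*|2|^2]
  = (1/16)[(100) + (4) + (12 - 8*sqrt(2)) + (0) + (8*sqrt(2) + 12) + (16) + (16)] = 160/16 = 10.
A character is irreducible iff <chi, chi> = 1, so this representation is reducible.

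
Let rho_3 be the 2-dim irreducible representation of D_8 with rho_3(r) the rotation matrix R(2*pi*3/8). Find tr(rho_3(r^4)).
chi_{rho_3}(r^4) = 2*cos(2*pi*3*4/8) = -2

Reasoning: rho_3(r^4) is rotation by angle 2*pi*3*4/8, whose trace is 2*cos(2*pi*3*4/8) = -2.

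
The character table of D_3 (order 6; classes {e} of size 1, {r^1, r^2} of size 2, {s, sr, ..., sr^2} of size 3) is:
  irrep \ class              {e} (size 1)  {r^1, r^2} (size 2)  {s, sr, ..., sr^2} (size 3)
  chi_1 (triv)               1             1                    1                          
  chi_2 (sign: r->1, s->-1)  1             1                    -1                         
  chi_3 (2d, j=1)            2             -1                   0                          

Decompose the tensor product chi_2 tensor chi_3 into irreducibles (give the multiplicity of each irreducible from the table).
chi_2 tensor chi_3 = chi_3 (all other irreducibles have multiplicity 0).

Explanation: The character of a tensor product is the pointwise product (chi_2 * chi_3)(C) = chi_2(C) * chi_3(C):
  {e}: (1)*(2), {r^1, r^2}: (1)*(-1), {s, sr, ..., sr^2}: (-1)*(0)
so (chi_2 * chi_3) takes values
  {e} -> 2, {r^1, r^2} -> -1, {s, sr, ..., sr^2} -> 0.
Now take the inner product of this character with each irreducible chi from the table, <chi_2*chi_3, chi> = (1/6) sum_C |C| (chi_2*chi_3)(C) conj(chi(C)):
  <chi_2*chi_3, chi_1> = (1/6)[1*(2)*conj(1) + 2*(-1)*conj(1) + 3*(0)*conj(1)]
      = (1/6)[(2) + (-2) + (0)] = 0/6 = 0
  <chi_2*chi_3, chi_2> = (1/6)[1*(2)*conj(1) + 2*(-1)*conj(1) + 3*(0)*conj(-1)]
      = (1/6)[(2) + (-2) + (0)] = 0/6 = 0
  <chi_2*chi_3, chi_3> = (1/6)[1*(2)*conj(2) + 2*(-1)*conj(-1) + 3*(0)*conj(0)]
      = (1/6)[(4) + (2) + (0)] = 6/6 = 1
Hence the multiplicities are chi_3: 1. Dimension check: dim(chi_2)*dim(chi_3) = 1*2 = 2 and sum (mult * dim) = 1*2 = 2.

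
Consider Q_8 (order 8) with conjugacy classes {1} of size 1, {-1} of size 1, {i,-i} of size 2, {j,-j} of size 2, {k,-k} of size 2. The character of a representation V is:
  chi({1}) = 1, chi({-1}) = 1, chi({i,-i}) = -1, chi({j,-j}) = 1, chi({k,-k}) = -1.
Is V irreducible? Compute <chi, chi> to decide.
Irreducible: <chi, chi> = 1.

<chi, chi> = (1/|G|) sum_C |C| * |chi(C)|^2 = (1/8)[1*|1|^2 + 1*|1|^2 + 2*|-1|^2 + 2*|1|^2 + 2*|-1|^2]
  = (1/8)[(1) + (1) + (2) + (2) + (2)] = 8/8 = 1.
A character is irreducible iff <chi, chi> = 1, so this representation is irreducible.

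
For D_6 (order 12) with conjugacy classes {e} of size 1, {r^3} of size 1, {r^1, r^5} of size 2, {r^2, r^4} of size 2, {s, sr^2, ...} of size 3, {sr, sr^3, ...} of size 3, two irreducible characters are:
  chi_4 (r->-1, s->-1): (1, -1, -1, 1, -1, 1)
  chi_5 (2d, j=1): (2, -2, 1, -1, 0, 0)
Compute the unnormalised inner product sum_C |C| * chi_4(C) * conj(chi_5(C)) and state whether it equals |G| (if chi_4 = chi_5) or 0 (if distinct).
Sum = 0; so <chi_4, chi_5> = 0 (distinct irreducibles are orthogonal).

Argument: Compute term by term over conjugacy classes (|C| * chi_4(C) * conj(chi_5(C))):
  1*(1)*conj(2) + 1*(-1)*conj(-2) + 2*(-1)*conj(1) + 2*(1)*conj(-1) + 3*(-1)*conj(0) + 3*(1)*conj(0)
  = (2) + (2) + (-2) + (-2) + (0) + (0)
  = 0.
Dividing by |G| = 12 gives 0/12 = 0, matching the row-orthogonality relation <chi_4, chi_5> = [chi_4 = chi_5].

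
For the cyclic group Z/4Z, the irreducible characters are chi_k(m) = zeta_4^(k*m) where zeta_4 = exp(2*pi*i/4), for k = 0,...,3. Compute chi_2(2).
chi_2(2) = zeta_4^4 = 1

Why: chi_2(2) = zeta_4^(2*2) = zeta_4^4. Since zeta_4^4 = 1, this equals zeta_4^0 = exp(2*pi*i*0/4) = 1.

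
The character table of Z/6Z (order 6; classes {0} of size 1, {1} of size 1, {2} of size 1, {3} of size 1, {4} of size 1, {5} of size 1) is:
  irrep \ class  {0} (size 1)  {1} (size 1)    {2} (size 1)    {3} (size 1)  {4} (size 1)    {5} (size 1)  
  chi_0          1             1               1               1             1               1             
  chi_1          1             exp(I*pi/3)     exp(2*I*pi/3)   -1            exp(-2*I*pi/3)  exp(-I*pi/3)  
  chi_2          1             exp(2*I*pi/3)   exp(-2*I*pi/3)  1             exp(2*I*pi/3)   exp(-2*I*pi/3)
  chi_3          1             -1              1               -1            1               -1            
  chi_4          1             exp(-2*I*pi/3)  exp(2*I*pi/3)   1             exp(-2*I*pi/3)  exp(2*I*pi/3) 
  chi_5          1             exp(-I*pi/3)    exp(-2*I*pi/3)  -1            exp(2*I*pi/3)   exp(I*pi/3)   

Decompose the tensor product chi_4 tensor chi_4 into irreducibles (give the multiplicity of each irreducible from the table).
chi_4 tensor chi_4 = chi_2 (all other irreducibles have multiplicity 0).

Justification: The character of a tensor product is the pointwise product (chi_4 * chi_4)(C) = chi_4(C) * chi_4(C):
  {0}: (1)*(1), {1}: (exp(-2*I*pi/3))*(exp(-2*I*pi/3)), {2}: (exp(2*I*pi/3))*(exp(2*I*pi/3)), {3}: (1)*(1), {4}: (exp(-2*I*pi/3))*(exp(-2*I*pi/3)), {5}: (exp(2*I*pi/3))*(exp(2*I*pi/3))
so (chi_4 * chi_4) takes values
  {0} -> 1, {1} -> exp(2*I*pi/3), {2} -> exp(-2*I*pi/3), {3} -> 1, {4} -> exp(2*I*pi/3), {5} -> exp(-2*I*pi/3).
Now take the inner product of this character with each irreducible chi from the table, <chi_4*chi_4, chi> = (1/6) sum_C |C| (chi_4*chi_4)(C) conj(chi(C)):
  <chi_4*chi_4, chi_0> = (1/6)[1*(1)*conj(1) + 1*(exp(2*I*pi/3))*conj(1) + 1*(exp(-2*I*pi/3))*conj(1) + 1*(1)*conj(1) + 1*(exp(2*I*pi/3))*conj(1) + 1*(exp(-2*I*pi/3))*conj(1)]
      = (1/6)[(1) + (exp(2*I*pi/3)) + (exp(-2*I*pi/3)) + (1) + (exp(2*I*pi/3)) + (exp(-2*I*pi/3))] = 0/6 = 0
  <chi_4*chi_4, chi_1> = (1/6)[1*(1)*conj(1) + 1*(exp(2*I*pi/3))*conj(exp(I*pi/3)) + 1*(exp(-2*I*pi/3))*conj(exp(2*I*pi/3)) + 1*(1)*conj(-1) + 1*(exp(2*I*pi/3))*conj(exp(-2*I*pi/3)) + 1*(exp(-2*I*pi/3))*conj(exp(-I*pi/3))]
      = (1/6)[(1) + (exp(I*pi/3)) + (exp(2*I*pi/3)) + (-1) + (exp(-2*I*pi/3)) + (exp(-I*pi/3))] = 0/6 = 0
  <chi_4*chi_4, chi_2> = (1/6)[1*(1)*conj(1) + 1*(exp(2*I*pi/3))*conj(exp(2*I*pi/3)) + 1*(exp(-2*I*pi/3))*conj(exp(-2*I*pi/3)) + 1*(1)*conj(1) + 1*(exp(2*I*pi/3))*conj(exp(2*I*pi/3)) + 1*(exp(-2*I*pi/3))*conj(exp(-2*I*pi/3))]
      = (1/6)[(1) + (1) + (1) + (1) + (1) + (1)] = 6/6 = 1
  <chi_4*chi_4, chi_3> = (1/6)[1*(1)*conj(1) + 1*(exp(2*I*pi/3))*conj(-1) + 1*(exp(-2*I*pi/3))*conj(1) + 1*(1)*conj(-1) + 1*(exp(2*I*pi/3))*conj(1) + 1*(exp(-2*I*pi/3))*conj(-1)]
      = (1/6)[(1) + (-exp(2*I*pi/3)) + (exp(-2*I*pi/3)) + (-1) + (exp(2*I*pi/3)) + (-exp(-2*I*pi/3))] = 0/6 = 0
  <chi_4*chi_4, chi_4> = (1/6)[1*(1)*conj(1) + 1*(exp(2*I*pi/3))*conj(exp(-2*I*pi/3)) + 1*(exp(-2*I*pi/3))*conj(exp(2*I*pi/3)) + 1*(1)*conj(1) + 1*(exp(2*I*pi/3))*conj(exp(-2*I*pi/3)) + 1*(exp(-2*I*pi/3))*conj(exp(2*I*pi/3))]
      = (1/6)[(1) + (exp(-2*I*pi/3)) + (exp(2*I*pi/3)) + (1) + (exp(-2*I*pi/3)) + (exp(2*I*pi/3))] = 0/6 = 0
  <chi_4*chi_4, chi_5> = (1/6)[1*(1)*conj(1) + 1*(exp(2*I*pi/3))*conj(exp(-I*pi/3)) + 1*(exp(-2*I*pi/3))*conj(exp(-2*I*pi/3)) + 1*(1)*conj(-1) + 1*(exp(2*I*pi/3))*conj(exp(2*I*pi/3)) + 1*(exp(-2*I*pi/3))*conj(exp(I*pi/3))]
      = (1/6)[(1) + (-1) + (1) + (-1) + (1) + (-1)] = 0/6 = 0
(Exp terms are combined using exp(i*s)*conj(exp(i*t)) = exp(i*(s-t)), and sums of them are collapsed using the identity that for every m > 1 the m distinct m-th roots of unity sum to 0, e.g. 1 + exp(2*I*pi/3) + exp(-2*I*pi/3) = 0.)
Hence the multiplicities are chi_2: 1. Dimension check: dim(chi_4)*dim(chi_4) = 1*1 = 1 and sum (mult * dim) = 1*1 = 1.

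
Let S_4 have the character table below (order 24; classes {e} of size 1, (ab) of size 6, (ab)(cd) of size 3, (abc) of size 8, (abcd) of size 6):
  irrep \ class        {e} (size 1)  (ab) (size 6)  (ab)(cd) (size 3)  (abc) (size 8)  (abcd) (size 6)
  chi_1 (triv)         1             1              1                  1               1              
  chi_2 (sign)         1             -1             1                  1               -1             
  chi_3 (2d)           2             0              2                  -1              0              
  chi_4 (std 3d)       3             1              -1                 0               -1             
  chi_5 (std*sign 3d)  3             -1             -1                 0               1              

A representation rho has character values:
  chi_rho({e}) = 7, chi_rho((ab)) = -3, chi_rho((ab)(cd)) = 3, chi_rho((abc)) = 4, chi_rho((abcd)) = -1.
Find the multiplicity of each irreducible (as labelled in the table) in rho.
Multiplicities: chi_1: 1, chi_2: 3, chi_3: 0, chi_4: 0, chi_5: 1.

Working: Use <chi_rho, chi> = (1/|G|) sum_C |C| * chi_rho(C) * conj(chi(C)) with |G| = 24 for each irreducible chi in the table:
  <chi_rho, chi_1> = (1/24)[1*(7)*conj(1) + 6*(-3)*conj(1) + 3*(3)*conj(1) + 8*(4)*conj(1) + 6*(-1)*conj(1)]
      = (1/24)[(7) + (-18) + (9) + (32) + (-6)] = 24/24 = 1
  <chi_rho, chi_2> = (1/24)[1*(7)*conj(1) + 6*(-3)*conj(-1) + 3*(3)*conj(1) + 8*(4)*conj(1) + 6*(-1)*conj(-1)]
      = (1/24)[(7) + (18) + (9) + (32) + (6)] = 72/24 = 3
  <chi_rho, chi_3> = (1/24)[1*(7)*conj(2) + 6*(-3)*conj(0) + 3*(3)*conj(2) + 8*(4)*conj(-1) + 6*(-1)*conj(0)]
      = (1/24)[(14) + (0) + (18) + (-32) + (0)] = 0/24 = 0
  <chi_rho, chi_4> = (1/24)[1*(7)*conj(3) + 6*(-3)*conj(1) + 3*(3)*conj(-1) + 8*(4)*conj(0) + 6*(-1)*conj(-1)]
      = (1/24)[(21) + (-18) + (-9) + (0) + (6)] = 0/24 = 0
  <chi_rho, chi_5> = (1/24)[1*(7)*conj(3) + 6*(-3)*conj(-1) + 3*(3)*conj(-1) + 8*(4)*conj(0) + 6*(-1)*conj(1)]
      = (1/24)[(21) + (18) + (-9) + (0) + (-6)] = 24/24 = 1
Dimension check: dim(rho) = sum (mult * dim) = 1*1 + 3*1 + 0*2 + 0*3 + 1*3 = 7 = chi_rho(e) = 7.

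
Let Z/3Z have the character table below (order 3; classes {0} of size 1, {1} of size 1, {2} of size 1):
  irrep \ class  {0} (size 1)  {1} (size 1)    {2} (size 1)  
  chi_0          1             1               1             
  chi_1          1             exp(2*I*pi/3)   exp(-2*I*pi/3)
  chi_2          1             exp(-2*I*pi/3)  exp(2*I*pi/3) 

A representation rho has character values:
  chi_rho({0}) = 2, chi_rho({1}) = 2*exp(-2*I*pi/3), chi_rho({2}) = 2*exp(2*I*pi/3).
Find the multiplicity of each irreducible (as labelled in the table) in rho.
Multiplicities: chi_0: 0, chi_1: 0, chi_2: 2.

Use <chi_rho, chi> = (1/|G|) sum_C |C| * chi_rho(C) * conj(chi(C)) with |G| = 3 for each irreducible chi in the table:
  <chi_rho, chi_0> = (1/3)[1*(2)*conj(1) + 1*(2*exp(-2*I*pi/3))*conj(1) + 1*(2*exp(2*I*pi/3))*conj(1)]
      = (1/3)[(2) + (2*exp(-2*I*pi/3)) + (2*exp(2*I*pi/3))] = 0/3 = 0
  <chi_rho, chi_1> = (1/3)[1*(2)*conj(1) + 1*(2*exp(-2*I*pi/3))*conj(exp(2*I*pi/3)) + 1*(2*exp(2*I*pi/3))*conj(exp(-2*I*pi/3))]
      = (1/3)[(2) + (2*exp(2*I*pi/3)) + (2*exp(-2*I*pi/3))] = 0/3 = 0
  <chi_rho, chi_2> = (1/3)[1*(2)*conj(1) + 1*(2*exp(-2*I*pi/3))*conj(exp(-2*I*pi/3)) + 1*(2*exp(2*I*pi/3))*conj(exp(2*I*pi/3))]
      = (1/3)[(2) + (2) + (2)] = 6/3 = 2
(Exp terms are combined using exp(i*s)*conj(exp(i*t)) = exp(i*(s-t)), and sums of them are collapsed using the identity that for every m > 1 the m distinct m-th roots of unity sum to 0, e.g. 1 + exp(2*I*pi/3) + exp(-2*I*pi/3) = 0.)
Dimension check: dim(rho) = sum (mult * dim) = 0*1 + 0*1 + 2*1 = 2 = chi_rho(e) = 2.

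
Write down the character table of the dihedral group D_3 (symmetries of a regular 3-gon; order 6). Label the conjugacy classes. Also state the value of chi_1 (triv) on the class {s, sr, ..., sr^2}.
Conjugacy classes: {e} of size 1, {r^1, r^2} of size 2, {s, sr, ..., sr^2} of size 3.
Character table:
  irrep \ class              {e} (size 1)  {r^1, r^2} (size 2)  {s, sr, ..., sr^2} (size 3)
  chi_1 (triv)               1             1                    1                          
  chi_2 (sign: r->1, s->-1)  1             1                    -1                         
  chi_3 (2d, j=1)            2             -1                   0                          

Spot check: chi_1 (triv) on {s, sr, ..., sr^2} = 1.

Working: D_3 has order 2*3 = 6 with 3 conjugacy classes, hence 3 irreducibles. Sum of squared dims 1 + 1 + 4 = 6 = |G|. Linear characters come from the abelianisation; the 2-dimensional irreps have character r^k -> 2*cos(2*pi*j*k/3), reflections -> 0.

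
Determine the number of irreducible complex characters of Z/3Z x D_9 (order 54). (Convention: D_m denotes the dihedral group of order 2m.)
18

Reasoning: The number of irreducible complex representations of a finite group equals its number of conjugacy classes. For a direct product, #classes(G x H) = #classes(G) * #classes(H). Z/3Z has 3 classes (abelian), D_9 has 6 classes, so 3 * 6 = 18, so Z/3Z x D_9 (order 54) has exactly 18 irreducible complex representations.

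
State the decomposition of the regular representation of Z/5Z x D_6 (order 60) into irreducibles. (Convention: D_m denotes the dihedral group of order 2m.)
Each irreducible V_i of dimension d_i appears with multiplicity d_i, i.e. rho_reg = (direct sum over all irreducibles V_i) d_i V_i. The irreducible dimensions for Z/5Z x D_6 are 1, 1, 1, 1, 1, 1, 1, 1, 1, 1, 1, 1, 1, 1, 1, 1, 1, 1, 1, 1, 2, 2, 2, 2, 2, 2, 2, 2, 2, 2: 20 irreducibles of dimension 1, each with multiplicity 1; 10 irreducibles of dimension 2, each with multiplicity 2. Total dimension 20*1*1 + 10*2*2 = 60 = |G|.

Justification: General theorem: in the regular representation of a finite group G, each irreducible appears with multiplicity equal to its dimension. Check: dim(rho_reg) = sum d_i^2 = 1 + 1 + 1 + 1 + 1 + 1 + 1 + 1 + 1 + 1 + 1 + 1 + 1 + 1 + 1 + 1 + 1 + 1 + 1 + 1 + 4 + 4 + 4 + 4 + 4 + 4 + 4 + 4 + 4 + 4 = 60 = |G|.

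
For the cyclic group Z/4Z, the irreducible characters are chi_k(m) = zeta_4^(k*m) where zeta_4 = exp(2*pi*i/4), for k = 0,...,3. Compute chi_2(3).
chi_2(3) = zeta_4^6 = -1

Details: chi_2(3) = zeta_4^(2*3) = zeta_4^6. Since zeta_4^4 = 1, this equals zeta_4^2 = exp(2*pi*i*2/4) = -1.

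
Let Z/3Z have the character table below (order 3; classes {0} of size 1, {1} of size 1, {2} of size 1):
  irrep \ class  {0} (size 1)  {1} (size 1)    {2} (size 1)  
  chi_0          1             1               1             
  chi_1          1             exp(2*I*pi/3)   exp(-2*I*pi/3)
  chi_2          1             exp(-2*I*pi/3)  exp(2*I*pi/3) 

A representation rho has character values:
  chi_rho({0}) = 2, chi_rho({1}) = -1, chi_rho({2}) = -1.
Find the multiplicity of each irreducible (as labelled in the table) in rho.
Multiplicities: chi_0: 0, chi_1: 1, chi_2: 1.

Reasoning: Use <chi_rho, chi> = (1/|G|) sum_C |C| * chi_rho(C) * conj(chi(C)) with |G| = 3 for each irreducible chi in the table:
  <chi_rho, chi_0> = (1/3)[1*(2)*conj(1) + 1*(-1)*conj(1) + 1*(-1)*conj(1)]
      = (1/3)[(2) + (-1) + (-1)] = 0/3 = 0
  <chi_rho, chi_1> = (1/3)[1*(2)*conj(1) + 1*(-1)*conj(exp(2*I*pi/3)) + 1*(-1)*conj(exp(-2*I*pi/3))]
      = (1/3)[(2) + (1 + exp(2*I*pi/3)) + (1 + exp(-2*I*pi/3))] = 3/3 = 1
  <chi_rho, chi_2> = (1/3)[1*(2)*conj(1) + 1*(-1)*conj(exp(-2*I*pi/3)) + 1*(-1)*conj(exp(2*I*pi/3))]
      = (1/3)[(2) + (1 + exp(-2*I*pi/3)) + (1 + exp(2*I*pi/3))] = 3/3 = 1
(Exp terms are combined using exp(i*s)*conj(exp(i*t)) = exp(i*(s-t)), and sums of them are collapsed using the identity that for every m > 1 the m distinct m-th roots of unity sum to 0, e.g. 1 + exp(2*I*pi/3) + exp(-2*I*pi/3) = 0.)
Dimension check: dim(rho) = sum (mult * dim) = 0*1 + 1*1 + 1*1 = 2 = chi_rho(e) = 2.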